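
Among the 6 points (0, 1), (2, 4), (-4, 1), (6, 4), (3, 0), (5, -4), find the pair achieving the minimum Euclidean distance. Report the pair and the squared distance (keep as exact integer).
Pair = ((0, 1), (3, 0)); squared distance = 10

Compute all C(6, 2) = 15 pairwise squared distances (x_i − x_j)² + (y_i − y_j)². The minimum is 10, attained by the pair ((0, 1), (3, 0)).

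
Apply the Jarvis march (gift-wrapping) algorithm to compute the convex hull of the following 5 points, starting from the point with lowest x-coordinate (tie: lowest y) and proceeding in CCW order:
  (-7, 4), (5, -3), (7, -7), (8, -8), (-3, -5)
Hull (CCW) = [(-7, 4), (-3, -5), (8, -8), (5, -3)]

Jarvis march: at each step, from the current hull vertex p, select the next vertex q as the point such that every other point lies strictly to the left of (or on) the directed line p → q. (Equivalently: for every other point r, the cross product (q − p) × (r − p) ≥ 0.)
Starting point (lowest x, tie lowest y): (-7, 4). Wrap until returning to start. Resulting hull: (-7, 4), (-3, -5), (8, -8), (5, -3).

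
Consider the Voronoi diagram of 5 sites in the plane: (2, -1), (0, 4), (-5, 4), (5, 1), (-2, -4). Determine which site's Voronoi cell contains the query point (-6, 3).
Nearest site = (-5, 4)

The Voronoi cell of site s contains exactly those query points closer to s than to any other site. Compute squared distances from q = (-6, 3) to each site:
  (-5 − -6)² + (4 − 3)² = 2
  (0 − -6)² + (4 − 3)² = 37
  (-2 − -6)² + (-4 − 3)² = 65
  (2 − -6)² + (-1 − 3)² = 80
  (5 − -6)² + (1 − 3)² = 125
Minimum is attained by (-5, 4), so q lies in its Voronoi cell.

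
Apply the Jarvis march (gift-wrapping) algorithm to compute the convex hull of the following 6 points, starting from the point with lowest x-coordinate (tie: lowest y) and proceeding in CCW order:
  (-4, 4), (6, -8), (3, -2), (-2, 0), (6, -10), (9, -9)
Hull (CCW) = [(-4, 4), (-2, 0), (6, -10), (9, -9), (3, -2)]

Jarvis march: at each step, from the current hull vertex p, select the next vertex q as the point such that every other point lies strictly to the left of (or on) the directed line p → q. (Equivalently: for every other point r, the cross product (q − p) × (r − p) ≥ 0.)
Starting point (lowest x, tie lowest y): (-4, 4). Wrap until returning to start. Resulting hull: (-4, 4), (-2, 0), (6, -10), (9, -9), (3, -2).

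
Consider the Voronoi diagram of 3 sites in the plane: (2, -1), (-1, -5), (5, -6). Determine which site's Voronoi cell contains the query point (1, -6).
Nearest site = (-1, -5)

The Voronoi cell of site s contains exactly those query points closer to s than to any other site. Compute squared distances from q = (1, -6) to each site:
  (-1 − 1)² + (-5 − -6)² = 5
  (5 − 1)² + (-6 − -6)² = 16
  (2 − 1)² + (-1 − -6)² = 26
Minimum is attained by (-1, -5), so q lies in its Voronoi cell.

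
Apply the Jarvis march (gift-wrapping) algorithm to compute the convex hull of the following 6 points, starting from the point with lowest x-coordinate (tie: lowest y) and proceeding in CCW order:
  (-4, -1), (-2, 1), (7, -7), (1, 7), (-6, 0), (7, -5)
Hull (CCW) = [(-6, 0), (7, -7), (7, -5), (1, 7)]

Jarvis march: at each step, from the current hull vertex p, select the next vertex q as the point such that every other point lies strictly to the left of (or on) the directed line p → q. (Equivalently: for every other point r, the cross product (q − p) × (r − p) ≥ 0.)
Starting point (lowest x, tie lowest y): (-6, 0). Wrap until returning to start. Resulting hull: (-6, 0), (7, -7), (7, -5), (1, 7).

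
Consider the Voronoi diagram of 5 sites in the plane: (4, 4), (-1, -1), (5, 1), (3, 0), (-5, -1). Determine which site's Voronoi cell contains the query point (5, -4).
Nearest site = (3, 0)

The Voronoi cell of site s contains exactly those query points closer to s than to any other site. Compute squared distances from q = (5, -4) to each site:
  (3 − 5)² + (0 − -4)² = 20
  (5 − 5)² + (1 − -4)² = 25
  (-1 − 5)² + (-1 − -4)² = 45
  (4 − 5)² + (4 − -4)² = 65
  (-5 − 5)² + (-1 − -4)² = 109
Minimum is attained by (3, 0), so q lies in its Voronoi cell.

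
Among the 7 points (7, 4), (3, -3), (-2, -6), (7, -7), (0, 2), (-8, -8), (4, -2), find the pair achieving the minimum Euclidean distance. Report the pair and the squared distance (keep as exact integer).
Pair = ((3, -3), (4, -2)); squared distance = 2

Compute all C(7, 2) = 21 pairwise squared distances (x_i − x_j)² + (y_i − y_j)². The minimum is 2, attained by the pair ((3, -3), (4, -2)).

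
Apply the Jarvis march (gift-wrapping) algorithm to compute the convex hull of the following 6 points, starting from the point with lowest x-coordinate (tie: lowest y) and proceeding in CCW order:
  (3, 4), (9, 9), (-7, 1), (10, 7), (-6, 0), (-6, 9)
Hull (CCW) = [(-7, 1), (-6, 0), (10, 7), (9, 9), (-6, 9)]

Jarvis march: at each step, from the current hull vertex p, select the next vertex q as the point such that every other point lies strictly to the left of (or on) the directed line p → q. (Equivalently: for every other point r, the cross product (q − p) × (r − p) ≥ 0.)
Starting point (lowest x, tie lowest y): (-7, 1). Wrap until returning to start. Resulting hull: (-7, 1), (-6, 0), (10, 7), (9, 9), (-6, 9).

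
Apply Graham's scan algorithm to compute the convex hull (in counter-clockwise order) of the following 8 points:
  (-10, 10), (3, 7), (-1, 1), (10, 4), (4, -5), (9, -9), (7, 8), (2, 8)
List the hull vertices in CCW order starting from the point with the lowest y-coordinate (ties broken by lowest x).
Hull (CCW) = [(9, -9), (10, 4), (7, 8), (-10, 10), (4, -5)]

Graham scan procedure:
  1. Find the pivot p₀ = point with lowest y (tie → lowest x): (9, -9).
  2. Sort the remaining points by polar angle around p₀.
  3. Walk through sorted points, maintaining a stack; pop the top while the last three entries make a non-left turn (cross product ≤ 0).
  4. Final stack is the convex hull in CCW order: (9, -9), (10, 4), (7, 8), (-10, 10), (4, -5).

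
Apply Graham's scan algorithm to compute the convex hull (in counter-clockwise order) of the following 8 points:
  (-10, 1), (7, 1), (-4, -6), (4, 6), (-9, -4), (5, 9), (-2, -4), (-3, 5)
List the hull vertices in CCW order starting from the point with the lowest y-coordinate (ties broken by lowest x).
Hull (CCW) = [(-4, -6), (7, 1), (5, 9), (-3, 5), (-10, 1), (-9, -4)]

Graham scan procedure:
  1. Find the pivot p₀ = point with lowest y (tie → lowest x): (-4, -6).
  2. Sort the remaining points by polar angle around p₀.
  3. Walk through sorted points, maintaining a stack; pop the top while the last three entries make a non-left turn (cross product ≤ 0).
  4. Final stack is the convex hull in CCW order: (-4, -6), (7, 1), (5, 9), (-3, 5), (-10, 1), (-9, -4).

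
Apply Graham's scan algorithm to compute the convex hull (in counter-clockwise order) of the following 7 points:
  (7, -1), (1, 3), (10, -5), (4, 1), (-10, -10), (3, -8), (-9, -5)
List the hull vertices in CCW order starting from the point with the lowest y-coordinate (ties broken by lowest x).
Hull (CCW) = [(-10, -10), (3, -8), (10, -5), (7, -1), (1, 3), (-9, -5)]

Graham scan procedure:
  1. Find the pivot p₀ = point with lowest y (tie → lowest x): (-10, -10).
  2. Sort the remaining points by polar angle around p₀.
  3. Walk through sorted points, maintaining a stack; pop the top while the last three entries make a non-left turn (cross product ≤ 0).
  4. Final stack is the convex hull in CCW order: (-10, -10), (3, -8), (10, -5), (7, -1), (1, 3), (-9, -5).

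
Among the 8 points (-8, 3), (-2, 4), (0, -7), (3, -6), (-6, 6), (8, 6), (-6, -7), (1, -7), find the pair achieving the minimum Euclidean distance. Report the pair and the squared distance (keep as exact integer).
Pair = ((0, -7), (1, -7)); squared distance = 1

Compute all C(8, 2) = 28 pairwise squared distances (x_i − x_j)² + (y_i − y_j)². The minimum is 1, attained by the pair ((0, -7), (1, -7)).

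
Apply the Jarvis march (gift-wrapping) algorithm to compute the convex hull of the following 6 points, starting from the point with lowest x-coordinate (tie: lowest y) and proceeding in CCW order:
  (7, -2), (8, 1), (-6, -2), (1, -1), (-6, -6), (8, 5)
Hull (CCW) = [(-6, -6), (7, -2), (8, 1), (8, 5), (-6, -2)]

Jarvis march: at each step, from the current hull vertex p, select the next vertex q as the point such that every other point lies strictly to the left of (or on) the directed line p → q. (Equivalently: for every other point r, the cross product (q − p) × (r − p) ≥ 0.)
Starting point (lowest x, tie lowest y): (-6, -6). Wrap until returning to start. Resulting hull: (-6, -6), (7, -2), (8, 1), (8, 5), (-6, -2).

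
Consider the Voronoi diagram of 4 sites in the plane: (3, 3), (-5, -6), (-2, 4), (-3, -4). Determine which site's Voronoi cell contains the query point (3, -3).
Nearest site = (3, 3)

The Voronoi cell of site s contains exactly those query points closer to s than to any other site. Compute squared distances from q = (3, -3) to each site:
  (3 − 3)² + (3 − -3)² = 36
  (-3 − 3)² + (-4 − -3)² = 37
  (-5 − 3)² + (-6 − -3)² = 73
  (-2 − 3)² + (4 − -3)² = 74
Minimum is attained by (3, 3), so q lies in its Voronoi cell.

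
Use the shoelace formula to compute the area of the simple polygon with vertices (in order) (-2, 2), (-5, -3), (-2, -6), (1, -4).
Area = 24

Shoelace formula: Area = (1/2) |Σ_i (x_i · y_{i+1} − x_{i+1} · y_i)| (indices mod n). Compute each cross term:
  (-2)(-3) − (-5)(2) = 16
  (-5)(-6) − (-2)(-3) = 24
  (-2)(-4) − (1)(-6) = 14
  (1)(2) − (-2)(-4) = -6
Sum = 48, so (signed) Area = 48/2 = 24, |Area| = 24.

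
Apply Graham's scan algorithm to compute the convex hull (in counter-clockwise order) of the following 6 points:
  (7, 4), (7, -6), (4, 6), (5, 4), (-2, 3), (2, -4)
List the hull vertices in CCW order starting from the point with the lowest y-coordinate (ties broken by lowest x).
Hull (CCW) = [(7, -6), (7, 4), (4, 6), (-2, 3), (2, -4)]

Graham scan procedure:
  1. Find the pivot p₀ = point with lowest y (tie → lowest x): (7, -6).
  2. Sort the remaining points by polar angle around p₀.
  3. Walk through sorted points, maintaining a stack; pop the top while the last three entries make a non-left turn (cross product ≤ 0).
  4. Final stack is the convex hull in CCW order: (7, -6), (7, 4), (4, 6), (-2, 3), (2, -4).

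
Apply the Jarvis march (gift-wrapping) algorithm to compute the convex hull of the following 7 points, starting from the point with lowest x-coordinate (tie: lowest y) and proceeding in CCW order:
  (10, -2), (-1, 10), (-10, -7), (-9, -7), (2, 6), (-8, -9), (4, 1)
Hull (CCW) = [(-10, -7), (-8, -9), (10, -2), (-1, 10)]

Jarvis march: at each step, from the current hull vertex p, select the next vertex q as the point such that every other point lies strictly to the left of (or on) the directed line p → q. (Equivalently: for every other point r, the cross product (q − p) × (r − p) ≥ 0.)
Starting point (lowest x, tie lowest y): (-10, -7). Wrap until returning to start. Resulting hull: (-10, -7), (-8, -9), (10, -2), (-1, 10).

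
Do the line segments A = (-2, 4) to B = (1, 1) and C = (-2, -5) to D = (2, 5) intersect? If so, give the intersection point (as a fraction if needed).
Yes; intersection at (4/7, 10/7) (t = 6/7 on AB, s = 9/14 on CD)

Parametrize AB as A + t(B − A) = (-2 + 3 t, 4 + -3 t) and CD as C + s(D − C) = (-2 + 4 s, -5 + 10 s). Solve the linear system for (t, s). Determinant = -42 ≠ 0, so a unique intersection of the containing lines exists. Solution: t = 6/7, s = 9/14 — both in [0, 1], so the segments cross. Intersection point: (4/7, 10/7).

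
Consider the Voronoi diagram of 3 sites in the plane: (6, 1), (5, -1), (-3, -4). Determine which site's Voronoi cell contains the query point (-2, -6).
Nearest site = (-3, -4)

The Voronoi cell of site s contains exactly those query points closer to s than to any other site. Compute squared distances from q = (-2, -6) to each site:
  (-3 − -2)² + (-4 − -6)² = 5
  (5 − -2)² + (-1 − -6)² = 74
  (6 − -2)² + (1 − -6)² = 113
Minimum is attained by (-3, -4), so q lies in its Voronoi cell.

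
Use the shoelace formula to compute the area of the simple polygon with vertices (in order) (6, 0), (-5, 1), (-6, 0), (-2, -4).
Area = 30

Shoelace formula: Area = (1/2) |Σ_i (x_i · y_{i+1} − x_{i+1} · y_i)| (indices mod n). Compute each cross term:
  (6)(1) − (-5)(0) = 6
  (-5)(0) − (-6)(1) = 6
  (-6)(-4) − (-2)(0) = 24
  (-2)(0) − (6)(-4) = 24
Sum = 60, so (signed) Area = 60/2 = 30, |Area| = 30.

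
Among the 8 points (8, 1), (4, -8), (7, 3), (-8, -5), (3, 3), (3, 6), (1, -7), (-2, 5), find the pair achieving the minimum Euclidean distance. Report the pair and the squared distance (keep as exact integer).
Pair = ((8, 1), (7, 3)); squared distance = 5

Compute all C(8, 2) = 28 pairwise squared distances (x_i − x_j)² + (y_i − y_j)². The minimum is 5, attained by the pair ((8, 1), (7, 3)).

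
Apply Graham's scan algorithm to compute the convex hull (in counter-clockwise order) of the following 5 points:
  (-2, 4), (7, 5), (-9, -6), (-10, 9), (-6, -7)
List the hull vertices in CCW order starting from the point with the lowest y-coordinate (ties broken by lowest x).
Hull (CCW) = [(-6, -7), (7, 5), (-10, 9), (-9, -6)]

Graham scan procedure:
  1. Find the pivot p₀ = point with lowest y (tie → lowest x): (-6, -7).
  2. Sort the remaining points by polar angle around p₀.
  3. Walk through sorted points, maintaining a stack; pop the top while the last three entries make a non-left turn (cross product ≤ 0).
  4. Final stack is the convex hull in CCW order: (-6, -7), (7, 5), (-10, 9), (-9, -6).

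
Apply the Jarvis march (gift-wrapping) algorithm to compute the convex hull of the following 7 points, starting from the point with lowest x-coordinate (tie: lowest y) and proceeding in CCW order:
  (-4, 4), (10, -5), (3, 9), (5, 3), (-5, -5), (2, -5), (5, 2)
Hull (CCW) = [(-5, -5), (10, -5), (3, 9), (-4, 4)]

Jarvis march: at each step, from the current hull vertex p, select the next vertex q as the point such that every other point lies strictly to the left of (or on) the directed line p → q. (Equivalently: for every other point r, the cross product (q − p) × (r − p) ≥ 0.)
Starting point (lowest x, tie lowest y): (-5, -5). Wrap until returning to start. Resulting hull: (-5, -5), (10, -5), (3, 9), (-4, 4).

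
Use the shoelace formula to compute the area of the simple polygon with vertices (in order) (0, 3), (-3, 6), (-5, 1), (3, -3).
Area = 57/2

Shoelace formula: Area = (1/2) |Σ_i (x_i · y_{i+1} − x_{i+1} · y_i)| (indices mod n). Compute each cross term:
  (0)(6) − (-3)(3) = 9
  (-3)(1) − (-5)(6) = 27
  (-5)(-3) − (3)(1) = 12
  (3)(3) − (0)(-3) = 9
Sum = 57, so (signed) Area = 57/2 = 57/2, |Area| = 57/2.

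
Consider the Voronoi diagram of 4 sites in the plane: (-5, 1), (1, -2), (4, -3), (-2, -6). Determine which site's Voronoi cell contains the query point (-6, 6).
Nearest site = (-5, 1)

The Voronoi cell of site s contains exactly those query points closer to s than to any other site. Compute squared distances from q = (-6, 6) to each site:
  (-5 − -6)² + (1 − 6)² = 26
  (1 − -6)² + (-2 − 6)² = 113
  (-2 − -6)² + (-6 − 6)² = 160
  (4 − -6)² + (-3 − 6)² = 181
Minimum is attained by (-5, 1), so q lies in its Voronoi cell.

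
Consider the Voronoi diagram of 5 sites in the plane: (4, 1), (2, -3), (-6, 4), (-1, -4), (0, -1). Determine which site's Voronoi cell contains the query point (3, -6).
Nearest site = (2, -3)

The Voronoi cell of site s contains exactly those query points closer to s than to any other site. Compute squared distances from q = (3, -6) to each site:
  (2 − 3)² + (-3 − -6)² = 10
  (-1 − 3)² + (-4 − -6)² = 20
  (0 − 3)² + (-1 − -6)² = 34
  (4 − 3)² + (1 − -6)² = 50
  (-6 − 3)² + (4 − -6)² = 181
Minimum is attained by (2, -3), so q lies in its Voronoi cell.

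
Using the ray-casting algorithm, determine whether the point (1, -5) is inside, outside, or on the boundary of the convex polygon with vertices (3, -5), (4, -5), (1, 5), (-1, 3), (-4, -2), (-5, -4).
The point (1, -5) lies strictly outside the polygon

Cast a horizontal ray to the right from the query point and count how many polygon edges it crosses (each edge strictly once or zero times, handled with the usual half-open convention). 
Parity of crossings → even ⇒ outside.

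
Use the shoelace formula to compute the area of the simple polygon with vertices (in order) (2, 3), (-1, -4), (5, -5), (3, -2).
Area = 19

Shoelace formula: Area = (1/2) |Σ_i (x_i · y_{i+1} − x_{i+1} · y_i)| (indices mod n). Compute each cross term:
  (2)(-4) − (-1)(3) = -5
  (-1)(-5) − (5)(-4) = 25
  (5)(-2) − (3)(-5) = 5
  (3)(3) − (2)(-2) = 13
Sum = 38, so (signed) Area = 38/2 = 19, |Area| = 19.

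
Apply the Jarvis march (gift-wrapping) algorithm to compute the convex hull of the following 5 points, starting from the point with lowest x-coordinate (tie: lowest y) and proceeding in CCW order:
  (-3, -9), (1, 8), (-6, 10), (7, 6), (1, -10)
Hull (CCW) = [(-6, 10), (-3, -9), (1, -10), (7, 6), (1, 8)]

Jarvis march: at each step, from the current hull vertex p, select the next vertex q as the point such that every other point lies strictly to the left of (or on) the directed line p → q. (Equivalently: for every other point r, the cross product (q − p) × (r − p) ≥ 0.)
Starting point (lowest x, tie lowest y): (-6, 10). Wrap until returning to start. Resulting hull: (-6, 10), (-3, -9), (1, -10), (7, 6), (1, 8).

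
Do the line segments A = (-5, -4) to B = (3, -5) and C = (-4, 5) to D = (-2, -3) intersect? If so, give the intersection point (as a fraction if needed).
No (intersection of containing lines falls outside at least one segment)

Parametrize and solve: t = 13/31, s = 73/62. At least one of these is outside [0, 1], so the segments do not intersect.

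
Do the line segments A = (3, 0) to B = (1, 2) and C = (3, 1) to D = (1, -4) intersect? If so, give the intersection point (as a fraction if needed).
Yes; intersection at (19/7, 2/7) (t = 1/7 on AB, s = 1/7 on CD)

Parametrize AB as A + t(B − A) = (3 + -2 t, 0 + 2 t) and CD as C + s(D − C) = (3 + -2 s, 1 + -5 s). Solve the linear system for (t, s). Determinant = -14 ≠ 0, so a unique intersection of the containing lines exists. Solution: t = 1/7, s = 1/7 — both in [0, 1], so the segments cross. Intersection point: (19/7, 2/7).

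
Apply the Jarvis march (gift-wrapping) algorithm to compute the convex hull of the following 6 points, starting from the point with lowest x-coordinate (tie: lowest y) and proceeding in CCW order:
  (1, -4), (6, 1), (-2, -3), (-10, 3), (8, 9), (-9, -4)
Hull (CCW) = [(-10, 3), (-9, -4), (1, -4), (6, 1), (8, 9)]

Jarvis march: at each step, from the current hull vertex p, select the next vertex q as the point such that every other point lies strictly to the left of (or on) the directed line p → q. (Equivalently: for every other point r, the cross product (q − p) × (r − p) ≥ 0.)
Starting point (lowest x, tie lowest y): (-10, 3). Wrap until returning to start. Resulting hull: (-10, 3), (-9, -4), (1, -4), (6, 1), (8, 9).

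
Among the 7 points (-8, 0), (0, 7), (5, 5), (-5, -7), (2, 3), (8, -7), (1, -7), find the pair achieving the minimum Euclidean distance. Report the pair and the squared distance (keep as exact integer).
Pair = ((5, 5), (2, 3)); squared distance = 13

Compute all C(7, 2) = 21 pairwise squared distances (x_i − x_j)² + (y_i − y_j)². The minimum is 13, attained by the pair ((5, 5), (2, 3)).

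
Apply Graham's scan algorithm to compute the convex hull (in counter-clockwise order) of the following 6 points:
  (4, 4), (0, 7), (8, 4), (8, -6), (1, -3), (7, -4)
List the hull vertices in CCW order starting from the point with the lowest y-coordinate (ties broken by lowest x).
Hull (CCW) = [(8, -6), (8, 4), (0, 7), (1, -3)]

Graham scan procedure:
  1. Find the pivot p₀ = point with lowest y (tie → lowest x): (8, -6).
  2. Sort the remaining points by polar angle around p₀.
  3. Walk through sorted points, maintaining a stack; pop the top while the last three entries make a non-left turn (cross product ≤ 0).
  4. Final stack is the convex hull in CCW order: (8, -6), (8, 4), (0, 7), (1, -3).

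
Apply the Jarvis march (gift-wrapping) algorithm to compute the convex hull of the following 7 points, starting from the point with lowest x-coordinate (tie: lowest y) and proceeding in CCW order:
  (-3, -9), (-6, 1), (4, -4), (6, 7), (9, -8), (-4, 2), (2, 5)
Hull (CCW) = [(-6, 1), (-3, -9), (9, -8), (6, 7)]

Jarvis march: at each step, from the current hull vertex p, select the next vertex q as the point such that every other point lies strictly to the left of (or on) the directed line p → q. (Equivalently: for every other point r, the cross product (q − p) × (r − p) ≥ 0.)
Starting point (lowest x, tie lowest y): (-6, 1). Wrap until returning to start. Resulting hull: (-6, 1), (-3, -9), (9, -8), (6, 7).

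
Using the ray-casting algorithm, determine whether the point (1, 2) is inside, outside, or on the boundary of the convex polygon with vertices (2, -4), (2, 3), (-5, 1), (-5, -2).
The point (1, 2) lies strictly inside the polygon

Cast a horizontal ray to the right from the query point and count how many polygon edges it crosses (each edge strictly once or zero times, handled with the usual half-open convention). 
Parity of crossings → odd ⇒ inside.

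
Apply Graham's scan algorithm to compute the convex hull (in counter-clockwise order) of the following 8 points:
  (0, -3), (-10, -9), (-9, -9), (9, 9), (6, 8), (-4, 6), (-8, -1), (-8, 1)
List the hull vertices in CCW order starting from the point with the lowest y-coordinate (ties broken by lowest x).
Hull (CCW) = [(-10, -9), (-9, -9), (0, -3), (9, 9), (-4, 6), (-8, 1)]

Graham scan procedure:
  1. Find the pivot p₀ = point with lowest y (tie → lowest x): (-10, -9).
  2. Sort the remaining points by polar angle around p₀.
  3. Walk through sorted points, maintaining a stack; pop the top while the last three entries make a non-left turn (cross product ≤ 0).
  4. Final stack is the convex hull in CCW order: (-10, -9), (-9, -9), (0, -3), (9, 9), (-4, 6), (-8, 1).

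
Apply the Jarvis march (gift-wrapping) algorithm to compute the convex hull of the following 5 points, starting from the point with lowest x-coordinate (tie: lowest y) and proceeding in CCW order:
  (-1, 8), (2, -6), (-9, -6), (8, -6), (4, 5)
Hull (CCW) = [(-9, -6), (8, -6), (4, 5), (-1, 8)]

Jarvis march: at each step, from the current hull vertex p, select the next vertex q as the point such that every other point lies strictly to the left of (or on) the directed line p → q. (Equivalently: for every other point r, the cross product (q − p) × (r − p) ≥ 0.)
Starting point (lowest x, tie lowest y): (-9, -6). Wrap until returning to start. Resulting hull: (-9, -6), (8, -6), (4, 5), (-1, 8).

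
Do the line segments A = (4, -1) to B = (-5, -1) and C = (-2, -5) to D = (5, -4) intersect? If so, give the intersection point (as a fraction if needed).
No (intersection of containing lines falls outside at least one segment)

Parametrize and solve: t = -22/9, s = 4. At least one of these is outside [0, 1], so the segments do not intersect.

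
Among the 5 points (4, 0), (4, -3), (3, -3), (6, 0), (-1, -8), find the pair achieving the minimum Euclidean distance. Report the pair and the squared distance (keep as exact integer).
Pair = ((4, -3), (3, -3)); squared distance = 1

Compute all C(5, 2) = 10 pairwise squared distances (x_i − x_j)² + (y_i − y_j)². The minimum is 1, attained by the pair ((4, -3), (3, -3)).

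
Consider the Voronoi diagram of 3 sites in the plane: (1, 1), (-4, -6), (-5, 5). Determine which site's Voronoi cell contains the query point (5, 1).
Nearest site = (1, 1)

The Voronoi cell of site s contains exactly those query points closer to s than to any other site. Compute squared distances from q = (5, 1) to each site:
  (1 − 5)² + (1 − 1)² = 16
  (-5 − 5)² + (5 − 1)² = 116
  (-4 − 5)² + (-6 − 1)² = 130
Minimum is attained by (1, 1), so q lies in its Voronoi cell.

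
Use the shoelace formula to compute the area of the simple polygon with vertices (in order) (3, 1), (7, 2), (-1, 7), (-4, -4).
Area = 45

Shoelace formula: Area = (1/2) |Σ_i (x_i · y_{i+1} − x_{i+1} · y_i)| (indices mod n). Compute each cross term:
  (3)(2) − (7)(1) = -1
  (7)(7) − (-1)(2) = 51
  (-1)(-4) − (-4)(7) = 32
  (-4)(1) − (3)(-4) = 8
Sum = 90, so (signed) Area = 90/2 = 45, |Area| = 45.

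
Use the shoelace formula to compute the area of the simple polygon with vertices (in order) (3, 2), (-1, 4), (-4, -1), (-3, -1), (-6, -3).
Area = 16

Shoelace formula: Area = (1/2) |Σ_i (x_i · y_{i+1} − x_{i+1} · y_i)| (indices mod n). Compute each cross term:
  (3)(4) − (-1)(2) = 14
  (-1)(-1) − (-4)(4) = 17
  (-4)(-1) − (-3)(-1) = 1
  (-3)(-3) − (-6)(-1) = 3
  (-6)(2) − (3)(-3) = -3
Sum = 32, so (signed) Area = 32/2 = 16, |Area| = 16.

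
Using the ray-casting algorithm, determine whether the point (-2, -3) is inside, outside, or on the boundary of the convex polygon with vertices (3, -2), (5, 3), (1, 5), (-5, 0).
The point (-2, -3) lies strictly outside the polygon

Cast a horizontal ray to the right from the query point and count how many polygon edges it crosses (each edge strictly once or zero times, handled with the usual half-open convention). 
Parity of crossings → even ⇒ outside.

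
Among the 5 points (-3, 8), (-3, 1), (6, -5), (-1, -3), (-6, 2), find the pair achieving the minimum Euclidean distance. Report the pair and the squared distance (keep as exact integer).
Pair = ((-3, 1), (-6, 2)); squared distance = 10

Compute all C(5, 2) = 10 pairwise squared distances (x_i − x_j)² + (y_i − y_j)². The minimum is 10, attained by the pair ((-3, 1), (-6, 2)).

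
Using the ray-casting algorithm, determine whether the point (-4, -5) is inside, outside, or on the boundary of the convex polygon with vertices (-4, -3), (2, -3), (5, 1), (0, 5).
The point (-4, -5) lies strictly outside the polygon

Cast a horizontal ray to the right from the query point and count how many polygon edges it crosses (each edge strictly once or zero times, handled with the usual half-open convention). 
Parity of crossings → even ⇒ outside.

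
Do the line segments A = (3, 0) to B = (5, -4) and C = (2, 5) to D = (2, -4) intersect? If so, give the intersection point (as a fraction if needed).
No (intersection of containing lines falls outside at least one segment)

Parametrize and solve: t = -1/2, s = 1/3. At least one of these is outside [0, 1], so the segments do not intersect.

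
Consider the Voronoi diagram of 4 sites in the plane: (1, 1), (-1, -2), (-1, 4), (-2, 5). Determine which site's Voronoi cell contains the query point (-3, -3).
Nearest site = (-1, -2)

The Voronoi cell of site s contains exactly those query points closer to s than to any other site. Compute squared distances from q = (-3, -3) to each site:
  (-1 − -3)² + (-2 − -3)² = 5
  (1 − -3)² + (1 − -3)² = 32
  (-1 − -3)² + (4 − -3)² = 53
  (-2 − -3)² + (5 − -3)² = 65
Minimum is attained by (-1, -2), so q lies in its Voronoi cell.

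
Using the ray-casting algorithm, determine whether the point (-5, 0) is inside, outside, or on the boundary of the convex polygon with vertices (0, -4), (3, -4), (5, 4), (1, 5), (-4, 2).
The point (-5, 0) lies strictly outside the polygon

Cast a horizontal ray to the right from the query point and count how many polygon edges it crosses (each edge strictly once or zero times, handled with the usual half-open convention). 
Parity of crossings → even ⇒ outside.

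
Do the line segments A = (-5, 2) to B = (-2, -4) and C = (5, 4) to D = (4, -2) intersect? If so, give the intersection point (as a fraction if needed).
No (intersection of containing lines falls outside at least one segment)

Parametrize and solve: t = 29/12, s = 11/4. At least one of these is outside [0, 1], so the segments do not intersect.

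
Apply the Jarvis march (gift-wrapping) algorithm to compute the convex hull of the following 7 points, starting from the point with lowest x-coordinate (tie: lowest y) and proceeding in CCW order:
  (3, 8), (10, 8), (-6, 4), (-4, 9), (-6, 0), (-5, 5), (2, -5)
Hull (CCW) = [(-6, 0), (2, -5), (10, 8), (-4, 9), (-6, 4)]

Jarvis march: at each step, from the current hull vertex p, select the next vertex q as the point such that every other point lies strictly to the left of (or on) the directed line p → q. (Equivalently: for every other point r, the cross product (q − p) × (r − p) ≥ 0.)
Starting point (lowest x, tie lowest y): (-6, 0). Wrap until returning to start. Resulting hull: (-6, 0), (2, -5), (10, 8), (-4, 9), (-6, 4).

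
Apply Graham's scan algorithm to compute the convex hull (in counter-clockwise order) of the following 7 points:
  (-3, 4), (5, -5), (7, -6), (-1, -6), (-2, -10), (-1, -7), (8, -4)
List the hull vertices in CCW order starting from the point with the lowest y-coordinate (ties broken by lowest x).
Hull (CCW) = [(-2, -10), (7, -6), (8, -4), (-3, 4)]

Graham scan procedure:
  1. Find the pivot p₀ = point with lowest y (tie → lowest x): (-2, -10).
  2. Sort the remaining points by polar angle around p₀.
  3. Walk through sorted points, maintaining a stack; pop the top while the last three entries make a non-left turn (cross product ≤ 0).
  4. Final stack is the convex hull in CCW order: (-2, -10), (7, -6), (8, -4), (-3, 4).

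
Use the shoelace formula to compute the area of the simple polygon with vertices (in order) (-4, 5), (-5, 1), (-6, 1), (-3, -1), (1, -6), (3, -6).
Area = 53/2

Shoelace formula: Area = (1/2) |Σ_i (x_i · y_{i+1} − x_{i+1} · y_i)| (indices mod n). Compute each cross term:
  (-4)(1) − (-5)(5) = 21
  (-5)(1) − (-6)(1) = 1
  (-6)(-1) − (-3)(1) = 9
  (-3)(-6) − (1)(-1) = 19
  (1)(-6) − (3)(-6) = 12
  (3)(5) − (-4)(-6) = -9
Sum = 53, so (signed) Area = 53/2 = 53/2, |Area| = 53/2.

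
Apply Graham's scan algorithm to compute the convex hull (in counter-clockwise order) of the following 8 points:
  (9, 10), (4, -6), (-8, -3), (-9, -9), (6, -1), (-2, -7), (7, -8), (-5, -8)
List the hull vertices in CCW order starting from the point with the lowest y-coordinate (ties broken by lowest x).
Hull (CCW) = [(-9, -9), (7, -8), (9, 10), (-8, -3)]

Graham scan procedure:
  1. Find the pivot p₀ = point with lowest y (tie → lowest x): (-9, -9).
  2. Sort the remaining points by polar angle around p₀.
  3. Walk through sorted points, maintaining a stack; pop the top while the last three entries make a non-left turn (cross product ≤ 0).
  4. Final stack is the convex hull in CCW order: (-9, -9), (7, -8), (9, 10), (-8, -3).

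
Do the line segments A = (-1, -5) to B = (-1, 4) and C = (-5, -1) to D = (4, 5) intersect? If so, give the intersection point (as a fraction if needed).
Yes; intersection at (-1, 5/3) (t = 20/27 on AB, s = 4/9 on CD)

Parametrize AB as A + t(B − A) = (-1 + 0 t, -5 + 9 t) and CD as C + s(D − C) = (-5 + 9 s, -1 + 6 s). Solve the linear system for (t, s). Determinant = 81 ≠ 0, so a unique intersection of the containing lines exists. Solution: t = 20/27, s = 4/9 — both in [0, 1], so the segments cross. Intersection point: (-1, 5/3).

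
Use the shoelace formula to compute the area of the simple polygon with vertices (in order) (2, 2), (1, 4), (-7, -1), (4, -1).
Area = 27

Shoelace formula: Area = (1/2) |Σ_i (x_i · y_{i+1} − x_{i+1} · y_i)| (indices mod n). Compute each cross term:
  (2)(4) − (1)(2) = 6
  (1)(-1) − (-7)(4) = 27
  (-7)(-1) − (4)(-1) = 11
  (4)(2) − (2)(-1) = 10
Sum = 54, so (signed) Area = 54/2 = 27, |Area| = 27.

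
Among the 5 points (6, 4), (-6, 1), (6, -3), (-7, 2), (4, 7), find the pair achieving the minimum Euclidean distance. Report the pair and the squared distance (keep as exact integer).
Pair = ((-6, 1), (-7, 2)); squared distance = 2

Compute all C(5, 2) = 10 pairwise squared distances (x_i − x_j)² + (y_i − y_j)². The minimum is 2, attained by the pair ((-6, 1), (-7, 2)).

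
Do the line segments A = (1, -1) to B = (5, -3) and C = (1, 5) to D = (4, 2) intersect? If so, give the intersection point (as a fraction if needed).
No (intersection of containing lines falls outside at least one segment)

Parametrize and solve: t = 3, s = 4. At least one of these is outside [0, 1], so the segments do not intersect.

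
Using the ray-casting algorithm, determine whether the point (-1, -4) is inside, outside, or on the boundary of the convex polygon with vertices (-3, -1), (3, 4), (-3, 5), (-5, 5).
The point (-1, -4) lies strictly outside the polygon

Cast a horizontal ray to the right from the query point and count how many polygon edges it crosses (each edge strictly once or zero times, handled with the usual half-open convention). 
Parity of crossings → even ⇒ outside.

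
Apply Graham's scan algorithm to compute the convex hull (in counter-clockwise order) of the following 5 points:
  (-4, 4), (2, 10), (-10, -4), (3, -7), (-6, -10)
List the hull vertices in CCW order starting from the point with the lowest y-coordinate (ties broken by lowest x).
Hull (CCW) = [(-6, -10), (3, -7), (2, 10), (-4, 4), (-10, -4)]

Graham scan procedure:
  1. Find the pivot p₀ = point with lowest y (tie → lowest x): (-6, -10).
  2. Sort the remaining points by polar angle around p₀.
  3. Walk through sorted points, maintaining a stack; pop the top while the last three entries make a non-left turn (cross product ≤ 0).
  4. Final stack is the convex hull in CCW order: (-6, -10), (3, -7), (2, 10), (-4, 4), (-10, -4).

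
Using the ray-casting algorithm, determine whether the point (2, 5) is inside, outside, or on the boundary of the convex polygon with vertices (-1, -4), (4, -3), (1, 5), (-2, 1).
The point (2, 5) lies strictly outside the polygon

Cast a horizontal ray to the right from the query point and count how many polygon edges it crosses (each edge strictly once or zero times, handled with the usual half-open convention). 
Parity of crossings → even ⇒ outside.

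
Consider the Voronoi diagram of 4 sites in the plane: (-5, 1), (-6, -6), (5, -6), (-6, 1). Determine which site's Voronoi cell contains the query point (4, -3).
Nearest site = (5, -6)

The Voronoi cell of site s contains exactly those query points closer to s than to any other site. Compute squared distances from q = (4, -3) to each site:
  (5 − 4)² + (-6 − -3)² = 10
  (-5 − 4)² + (1 − -3)² = 97
  (-6 − 4)² + (-6 − -3)² = 109
  (-6 − 4)² + (1 − -3)² = 116
Minimum is attained by (5, -6), so q lies in its Voronoi cell.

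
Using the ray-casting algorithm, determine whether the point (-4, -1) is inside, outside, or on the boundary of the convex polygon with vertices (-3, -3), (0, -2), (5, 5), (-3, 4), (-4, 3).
The point (-4, -1) lies strictly outside the polygon

Cast a horizontal ray to the right from the query point and count how many polygon edges it crosses (each edge strictly once or zero times, handled with the usual half-open convention). 
Parity of crossings → even ⇒ outside.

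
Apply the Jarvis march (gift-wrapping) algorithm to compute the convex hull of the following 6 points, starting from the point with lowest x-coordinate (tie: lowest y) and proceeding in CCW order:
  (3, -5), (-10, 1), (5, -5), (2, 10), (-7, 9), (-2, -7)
Hull (CCW) = [(-10, 1), (-2, -7), (5, -5), (2, 10), (-7, 9)]

Jarvis march: at each step, from the current hull vertex p, select the next vertex q as the point such that every other point lies strictly to the left of (or on) the directed line p → q. (Equivalently: for every other point r, the cross product (q − p) × (r − p) ≥ 0.)
Starting point (lowest x, tie lowest y): (-10, 1). Wrap until returning to start. Resulting hull: (-10, 1), (-2, -7), (5, -5), (2, 10), (-7, 9).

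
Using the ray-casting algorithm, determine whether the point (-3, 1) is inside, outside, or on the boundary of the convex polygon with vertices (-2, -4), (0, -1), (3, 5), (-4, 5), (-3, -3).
The point (-3, 1) lies strictly inside the polygon

Cast a horizontal ray to the right from the query point and count how many polygon edges it crosses (each edge strictly once or zero times, handled with the usual half-open convention). 
Parity of crossings → odd ⇒ inside.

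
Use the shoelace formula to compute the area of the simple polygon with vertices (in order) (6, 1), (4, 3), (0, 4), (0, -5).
Area = 30

Shoelace formula: Area = (1/2) |Σ_i (x_i · y_{i+1} − x_{i+1} · y_i)| (indices mod n). Compute each cross term:
  (6)(3) − (4)(1) = 14
  (4)(4) − (0)(3) = 16
  (0)(-5) − (0)(4) = 0
  (0)(1) − (6)(-5) = 30
Sum = 60, so (signed) Area = 60/2 = 30, |Area| = 30.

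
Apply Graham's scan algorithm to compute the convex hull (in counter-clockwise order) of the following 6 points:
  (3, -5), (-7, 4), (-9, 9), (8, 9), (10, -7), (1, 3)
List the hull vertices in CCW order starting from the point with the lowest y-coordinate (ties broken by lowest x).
Hull (CCW) = [(10, -7), (8, 9), (-9, 9), (-7, 4), (3, -5)]

Graham scan procedure:
  1. Find the pivot p₀ = point with lowest y (tie → lowest x): (10, -7).
  2. Sort the remaining points by polar angle around p₀.
  3. Walk through sorted points, maintaining a stack; pop the top while the last three entries make a non-left turn (cross product ≤ 0).
  4. Final stack is the convex hull in CCW order: (10, -7), (8, 9), (-9, 9), (-7, 4), (3, -5).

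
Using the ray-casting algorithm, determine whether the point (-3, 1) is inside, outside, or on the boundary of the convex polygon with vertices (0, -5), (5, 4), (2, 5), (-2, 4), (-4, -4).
The point (-3, 1) lies strictly outside the polygon

Cast a horizontal ray to the right from the query point and count how many polygon edges it crosses (each edge strictly once or zero times, handled with the usual half-open convention). 
Parity of crossings → even ⇒ outside.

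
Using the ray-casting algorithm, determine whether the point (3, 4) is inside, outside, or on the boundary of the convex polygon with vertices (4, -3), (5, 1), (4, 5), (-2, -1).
The point (3, 4) lies on the polygon boundary

Boundary check: the query satisfies the collinearity and bounding-box conditions for some polygon edge, so it lies exactly on the boundary.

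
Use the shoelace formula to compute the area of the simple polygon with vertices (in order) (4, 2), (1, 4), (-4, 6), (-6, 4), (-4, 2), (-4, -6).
Area = 54

Shoelace formula: Area = (1/2) |Σ_i (x_i · y_{i+1} − x_{i+1} · y_i)| (indices mod n). Compute each cross term:
  (4)(4) − (1)(2) = 14
  (1)(6) − (-4)(4) = 22
  (-4)(4) − (-6)(6) = 20
  (-6)(2) − (-4)(4) = 4
  (-4)(-6) − (-4)(2) = 32
  (-4)(2) − (4)(-6) = 16
Sum = 108, so (signed) Area = 108/2 = 54, |Area| = 54.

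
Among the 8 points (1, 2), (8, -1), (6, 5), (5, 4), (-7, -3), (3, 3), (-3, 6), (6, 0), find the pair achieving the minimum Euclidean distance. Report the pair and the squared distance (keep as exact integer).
Pair = ((6, 5), (5, 4)); squared distance = 2

Compute all C(8, 2) = 28 pairwise squared distances (x_i − x_j)² + (y_i − y_j)². The minimum is 2, attained by the pair ((6, 5), (5, 4)).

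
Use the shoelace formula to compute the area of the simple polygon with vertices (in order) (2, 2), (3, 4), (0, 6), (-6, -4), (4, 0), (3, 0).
Area = 39

Shoelace formula: Area = (1/2) |Σ_i (x_i · y_{i+1} − x_{i+1} · y_i)| (indices mod n). Compute each cross term:
  (2)(4) − (3)(2) = 2
  (3)(6) − (0)(4) = 18
  (0)(-4) − (-6)(6) = 36
  (-6)(0) − (4)(-4) = 16
  (4)(0) − (3)(0) = 0
  (3)(2) − (2)(0) = 6
Sum = 78, so (signed) Area = 78/2 = 39, |Area| = 39.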